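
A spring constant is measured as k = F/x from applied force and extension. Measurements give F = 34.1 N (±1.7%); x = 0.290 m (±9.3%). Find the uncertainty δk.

Since k is a product/quotient, work with relative uncertainties:
  (1·δF/F)² = (1×0.0170)² = 0.000289;  (-1·δx/x)² = (-1×0.0930)² = 0.00865
δk/k = √(0.00894) = 0.0945
k = 118 N/m, so δk = 0.0945 × 118 = 11.1 N/m.

11.1 N/m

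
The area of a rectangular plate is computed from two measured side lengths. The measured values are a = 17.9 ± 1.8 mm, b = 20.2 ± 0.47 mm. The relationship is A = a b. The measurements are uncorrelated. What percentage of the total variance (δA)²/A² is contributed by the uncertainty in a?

(δA/A)² = (1·δa/a)² + (1·δb/b)²
  a term: (1×0.101)² = 0.0101
  b term: (1×0.0233)² = 0.000541
Total = 0.0107. Share from a = 0.0101/0.0107 = 0.949.

94.9%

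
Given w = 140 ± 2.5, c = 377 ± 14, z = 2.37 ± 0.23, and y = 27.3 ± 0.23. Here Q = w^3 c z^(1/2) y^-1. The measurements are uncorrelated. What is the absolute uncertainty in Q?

Each factor contributes (exponent × relative error)² to (δQ/Q)²:
  (3·δw/w)² = (3×0.0179)² = 0.00287;  (1·δc/c)² = (1×0.0371)² = 0.00138;  (½·δz/z)² = (0.5×0.0970)² = 0.00235;  (-1·δy/y)² = (-1×0.00842)² = 7.1e-05
δQ/Q = √(0.00667) = 0.0817
Q = 5.83e+07, so δQ = 0.0817 × 5.83e+07 = 4.77e+06.

4.77e+06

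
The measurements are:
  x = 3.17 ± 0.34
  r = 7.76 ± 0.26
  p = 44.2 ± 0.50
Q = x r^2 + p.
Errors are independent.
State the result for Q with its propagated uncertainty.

235 ± 24.1

Let w = x·r^2 = 191. δw/w = √((1·δx/x)² + (2·δr/r)²) = √(0.0115 + 0.00449) = 0.126, so δw = 24.1.
Q = w + p: δQ = √(δw² + δp²) = √(583 + 0.250) = 24.1
Q = 235.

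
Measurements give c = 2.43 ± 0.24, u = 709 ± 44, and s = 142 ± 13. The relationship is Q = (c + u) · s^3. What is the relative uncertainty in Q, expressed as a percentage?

Let w = c + u = 711. δw = √(δc² + δu²) = √(0.0576 + 1940) = 44.0, so δw/w = 0.0618.
Q is then a monomial in w, s:
δQ/Q = √((δw/w)² + (3·δs/s)²) = √(0.00383 + 0.0754) = 0.282

28.2%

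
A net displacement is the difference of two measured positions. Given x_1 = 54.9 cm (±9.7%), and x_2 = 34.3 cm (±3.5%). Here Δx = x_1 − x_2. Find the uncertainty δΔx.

Δx is a linear combination, so absolute uncertainties add in quadrature:
  (δx_1)² = 28.4;  (δx_2)² = 1.44
δΔx = √(29.8) = 5.46 cm

5.46 cm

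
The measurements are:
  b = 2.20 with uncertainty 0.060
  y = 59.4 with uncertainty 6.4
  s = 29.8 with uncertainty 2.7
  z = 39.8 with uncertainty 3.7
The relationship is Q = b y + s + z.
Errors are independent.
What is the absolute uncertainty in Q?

15.2

Let p = b·y = 131. δp/p = √((1·δb/b)² + (1·δy/y)²) = √(0.000744 + 0.0116) = 0.111, so δp = 14.5.
Q = p + s + z: δQ = √(δp² + δs² + δz²) = √(211 + 7.29 + 13.7) = 15.2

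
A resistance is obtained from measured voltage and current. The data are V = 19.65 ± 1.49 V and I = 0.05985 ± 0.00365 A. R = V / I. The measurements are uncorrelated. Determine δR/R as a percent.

R is a product of powers, so relative uncertainties combine in quadrature:
  (1·δV/V)² = (1×0.0758)² = 0.00575;  (-1·δI/I)² = (-1×0.0610)² = 0.00372
δR/R = √(0.00947) = 0.0973

9.73%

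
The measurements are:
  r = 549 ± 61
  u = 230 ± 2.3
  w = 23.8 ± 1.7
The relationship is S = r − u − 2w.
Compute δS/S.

For a sum/difference, combine absolute errors in quadrature:
  (δr)² = 3720;  (δu)² = 5.29;  (2·δw)² = 11.6
δS = √(3740) = 61.1
S = 271, so δS/S = 61.1/271 = 0.225.

0.225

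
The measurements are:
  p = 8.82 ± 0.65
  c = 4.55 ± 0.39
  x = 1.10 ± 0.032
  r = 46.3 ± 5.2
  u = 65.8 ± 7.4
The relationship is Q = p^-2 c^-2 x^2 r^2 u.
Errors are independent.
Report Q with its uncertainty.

106 ± 36.3

Q is a product of powers, so relative uncertainties combine in quadrature:
  (-2·δp/p)² = (-2×0.0737)² = 0.0217;  (-2·δc/c)² = (-2×0.0857)² = 0.0294;  (2·δx/x)² = (2×0.0291)² = 0.00339;  (2·δr/r)² = (2×0.112)² = 0.0505;  (1·δu/u)² = (1×0.112)² = 0.0126
δQ/Q = √(0.118) = 0.343
Q = 106, so δQ = 0.343 × 106 = 36.3.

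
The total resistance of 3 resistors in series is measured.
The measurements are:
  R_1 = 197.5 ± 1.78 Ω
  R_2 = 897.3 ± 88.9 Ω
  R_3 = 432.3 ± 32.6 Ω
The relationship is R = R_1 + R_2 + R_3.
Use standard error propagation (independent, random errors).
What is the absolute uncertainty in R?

94.7 Ω

R is a linear combination, so absolute uncertainties add in quadrature:
  (δR_1)² = 3.17;  (δR_2)² = 7900;  (δR_3)² = 1060
δR = √(8970) = 94.7 Ω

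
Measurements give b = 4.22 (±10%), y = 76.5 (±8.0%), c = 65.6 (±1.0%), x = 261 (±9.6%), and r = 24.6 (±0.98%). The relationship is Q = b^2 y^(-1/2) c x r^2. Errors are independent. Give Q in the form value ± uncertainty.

Since Q is a product/quotient, work with relative uncertainties:
  (2·δb/b)² = (2×0.100)² = 0.0400;  (−½·δy/y)² = (-0.5×0.0800)² = 0.00160;  (1·δc/c)² = (1×0.0100)² = 0.000100;  (1·δx/x)² = (1×0.0960)² = 0.00922;  (2·δr/r)² = (2×0.00980)² = 0.000384
δQ/Q = √(0.0513) = 0.226
Q = 2.11e+07, so δQ = 0.226 × 2.11e+07 = 4.78e+06.

(2.11 ± 0.478) × 10^7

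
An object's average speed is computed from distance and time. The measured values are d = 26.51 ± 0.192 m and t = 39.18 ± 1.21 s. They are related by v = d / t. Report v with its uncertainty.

0.6766 ± 0.0215 m/s

v is a product of powers, so relative uncertainties combine in quadrature:
  (1·δd/d)² = (1×0.00724)² = 5.25e-05;  (-1·δt/t)² = (-1×0.0309)² = 0.000954
δv/v = √(0.00101) = 0.0317
v = 0.6766 m/s, so δv = 0.0317 × 0.6766 = 0.0215 m/s.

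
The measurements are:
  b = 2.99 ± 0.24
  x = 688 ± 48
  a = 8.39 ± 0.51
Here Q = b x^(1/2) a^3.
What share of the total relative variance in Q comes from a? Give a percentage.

(δQ/Q)² = (1·δb/b)² + (½·δx/x)² + (3·δa/a)²
  b term: (1×0.0803)² = 0.00644
  x term: (0.5×0.0698)² = 0.00122
  a term: (3×0.0608)² = 0.0333
Total = 0.0409. Share from a = 0.0333/0.0409 = 0.813.

81.3%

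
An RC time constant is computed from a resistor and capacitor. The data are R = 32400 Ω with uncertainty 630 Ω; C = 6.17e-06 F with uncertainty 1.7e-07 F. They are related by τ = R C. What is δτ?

Each factor contributes (exponent × relative error)² to (δτ/τ)²:
  (1·δR/R)² = (1×0.0194)² = 0.000378;  (1·δC/C)² = (1×0.0276)² = 0.000759
δτ/τ = √(0.00114) = 0.0337
τ = 0.200 s, so δτ = 0.0337 × 0.200 = 0.00674 s.

0.00674 s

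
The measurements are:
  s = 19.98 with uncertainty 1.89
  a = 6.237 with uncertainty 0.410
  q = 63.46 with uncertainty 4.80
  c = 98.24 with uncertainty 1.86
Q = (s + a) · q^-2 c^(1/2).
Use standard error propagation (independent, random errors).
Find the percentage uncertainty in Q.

Let u = s + a = 26.22. δu = √(δs² + δa²) = √(3.57 + 0.168) = 1.93, so δu/u = 0.0738.
Q is then a monomial in u, q, c:
δQ/Q = √((δu/u)² + (-2·δq/q)² + (½·δc/c)²) = √(0.00544 + 0.0229 + 8.96e-05) = 0.169

16.9%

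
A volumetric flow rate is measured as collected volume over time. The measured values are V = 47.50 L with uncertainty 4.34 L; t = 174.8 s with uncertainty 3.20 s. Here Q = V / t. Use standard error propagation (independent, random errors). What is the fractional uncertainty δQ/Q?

For a monomial Q ∝ V, t^-1, fractional errors add in quadrature:
  (1·δV/V)² = (1×0.0914)² = 0.00835;  (-1·δt/t)² = (-1×0.0183)² = 0.000335
δQ/Q = √(0.00868) = 0.0932

0.0932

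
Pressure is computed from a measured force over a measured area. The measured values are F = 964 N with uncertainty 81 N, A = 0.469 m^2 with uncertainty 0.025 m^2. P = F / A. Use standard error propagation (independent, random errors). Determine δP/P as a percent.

9.95%

Since P is a product/quotient, work with relative uncertainties:
  (1·δF/F)² = (1×0.0840)² = 0.00706;  (-1·δA/A)² = (-1×0.0533)² = 0.00284
δP/P = √(0.00990) = 0.0995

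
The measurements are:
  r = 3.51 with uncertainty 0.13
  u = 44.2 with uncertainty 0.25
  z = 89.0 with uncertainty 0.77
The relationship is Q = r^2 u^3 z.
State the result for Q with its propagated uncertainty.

(9.47 ± 0.724) × 10^7

Products/powers → add relative errors in quadrature, weighted by exponent:
  (2·δr/r)² = (2×0.0370)² = 0.00549;  (3·δu/u)² = (3×0.00566)² = 0.000288;  (1·δz/z)² = (1×0.00865)² = 7.49e-05
δQ/Q = √(0.00585) = 0.0765
Q = 9.47e+07, so δQ = 0.0765 × 9.47e+07 = 7.24e+06.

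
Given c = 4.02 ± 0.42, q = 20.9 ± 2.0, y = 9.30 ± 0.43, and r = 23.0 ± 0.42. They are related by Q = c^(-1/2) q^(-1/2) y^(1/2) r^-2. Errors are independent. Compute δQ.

For a monomial Q ∝ c^(-1/2), q^(-1/2), y^(1/2), r^-2, fractional errors add in quadrature:
  (−½·δc/c)² = (-0.5×0.104)² = 0.00273;  (−½·δq/q)² = (-0.5×0.0957)² = 0.00229;  (½·δy/y)² = (0.5×0.0462)² = 0.000534;  (-2·δr/r)² = (-2×0.0183)² = 0.00133
δQ/Q = √(0.00689) = 0.0830
Q = 0.000629, so δQ = 0.0830 × 0.000629 = 5.22e-05.

5.22e-05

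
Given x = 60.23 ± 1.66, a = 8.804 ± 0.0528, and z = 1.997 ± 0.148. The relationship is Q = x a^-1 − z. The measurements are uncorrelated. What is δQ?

Let p = x·a^-1 = 6.841. δp/p = √((1·δx/x)² + (-1·δa/a)²) = √(0.000760 + 3.6e-05) = 0.0282, so δp = 0.193.
Q = p − z: δQ = √(δp² + δz²) = √(0.0372 + 0.0219) = 0.243

0.243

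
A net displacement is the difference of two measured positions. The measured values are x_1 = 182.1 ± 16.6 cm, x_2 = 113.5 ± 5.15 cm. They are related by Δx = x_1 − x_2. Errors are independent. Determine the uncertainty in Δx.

17.4 cm

Each term contributes (cᵢ δxᵢ)² to (δΔx)²:
  (δx_1)² = 276;  (δx_2)² = 26.5
δΔx = √(302) = 17.4 cm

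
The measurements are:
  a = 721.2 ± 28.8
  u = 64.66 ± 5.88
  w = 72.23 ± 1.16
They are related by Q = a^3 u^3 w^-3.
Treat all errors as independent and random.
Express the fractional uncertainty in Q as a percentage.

30.2%

Relative error in a monomial: (δQ/Q)² = Σ (nᵢ · δxᵢ/xᵢ)².
  (3·δa/a)² = (3×0.0399)² = 0.0144;  (3·δu/u)² = (3×0.0909)² = 0.0744;  (-3·δw/w)² = (-3×0.0161)² = 0.00232
δQ/Q = √(0.0911) = 0.302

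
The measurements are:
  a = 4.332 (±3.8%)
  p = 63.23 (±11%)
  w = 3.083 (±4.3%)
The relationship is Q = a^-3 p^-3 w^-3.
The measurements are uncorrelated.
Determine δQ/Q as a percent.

37.2%

Q is a product of powers, so relative uncertainties combine in quadrature:
  (-3·δa/a)² = (-3×0.0380)² = 0.0130;  (-3·δp/p)² = (-3×0.110)² = 0.109;  (-3·δw/w)² = (-3×0.0430)² = 0.0166
δQ/Q = √(0.139) = 0.372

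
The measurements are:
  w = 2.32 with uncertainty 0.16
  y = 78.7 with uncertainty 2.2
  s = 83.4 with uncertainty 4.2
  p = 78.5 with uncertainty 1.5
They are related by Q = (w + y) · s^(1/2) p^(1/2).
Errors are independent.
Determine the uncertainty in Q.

251

Let u = w + y = 81.0. δu = √(δw² + δy²) = √(0.0256 + 4.84) = 2.21, so δu/u = 0.0272.
Q is then a monomial in u, s, p:
δQ/Q = √((δu/u)² + (½·δs/s)² + (½·δp/p)²) = √(0.000741 + 0.000634 + 9.13e-05) = 0.0383
Q = 6560, so δQ = 0.0383 × 6560 = 251.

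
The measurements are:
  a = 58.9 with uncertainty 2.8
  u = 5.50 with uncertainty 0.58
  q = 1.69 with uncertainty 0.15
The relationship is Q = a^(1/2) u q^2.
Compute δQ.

Relative error in a monomial: (δQ/Q)² = Σ (nᵢ · δxᵢ/xᵢ)².
  (½·δa/a)² = (0.5×0.0475)² = 0.000565;  (1·δu/u)² = (1×0.105)² = 0.0111;  (2·δq/q)² = (2×0.0888)² = 0.0315
δQ/Q = √(0.0432) = 0.208
Q = 121, so δQ = 0.208 × 121 = 25.1.

25.1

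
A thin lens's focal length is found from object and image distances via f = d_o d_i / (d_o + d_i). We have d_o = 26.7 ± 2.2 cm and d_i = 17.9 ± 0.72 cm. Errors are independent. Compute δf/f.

∂f/∂d_o = (d_i/(d_o+d_i))² = 0.161;  ∂f/∂d_i = (d_o/(d_o+d_i))² = 0.358
δf = √((∂f/∂d_o · δd_o)² + (∂f/∂d_i · δd_i)²) = √(0.126 + 0.0666) = 0.438 cm
f = 10.7 cm, so δf/f = 0.438/10.7 = 0.0409.

0.0409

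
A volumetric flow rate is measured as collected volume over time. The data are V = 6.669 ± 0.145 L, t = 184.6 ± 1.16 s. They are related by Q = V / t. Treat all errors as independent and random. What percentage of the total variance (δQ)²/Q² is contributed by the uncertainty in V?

(δQ/Q)² = (1·δV/V)² + (-1·δt/t)²
  V term: (1×0.0217)² = 0.000473
  t term: (-1×0.00628)² = 3.95e-05
Total = 0.000512. Share from V = 0.000473/0.000512 = 0.923.

92.3%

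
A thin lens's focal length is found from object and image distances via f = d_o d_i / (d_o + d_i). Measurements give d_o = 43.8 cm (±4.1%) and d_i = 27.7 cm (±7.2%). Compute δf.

∂f/∂d_o = (d_i/(d_o+d_i))² = 0.150;  ∂f/∂d_i = (d_o/(d_o+d_i))² = 0.375
δf = √((∂f/∂d_o · δd_o)² + (∂f/∂d_i · δd_i)²) = √(0.0726 + 0.560) = 0.795 cm

0.795 cm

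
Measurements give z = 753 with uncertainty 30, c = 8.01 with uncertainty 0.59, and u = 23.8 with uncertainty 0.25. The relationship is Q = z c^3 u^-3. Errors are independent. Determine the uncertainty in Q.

Since Q is a product/quotient, work with relative uncertainties:
  (1·δz/z)² = (1×0.0398)² = 0.00159;  (3·δc/c)² = (3×0.0737)² = 0.0488;  (-3·δu/u)² = (-3×0.0105)² = 0.000993
δQ/Q = √(0.0514) = 0.227
Q = 28.7, so δQ = 0.227 × 28.7 = 6.51.

6.51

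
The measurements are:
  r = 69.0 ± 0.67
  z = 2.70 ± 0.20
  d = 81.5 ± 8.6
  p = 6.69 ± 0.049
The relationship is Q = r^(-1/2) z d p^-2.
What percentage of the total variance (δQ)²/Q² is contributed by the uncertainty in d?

66.0%

(δQ/Q)² = (−½·δr/r)² + (1·δz/z)² + (1·δd/d)² + (-2·δp/p)²
  r term: (-0.5×0.00971)² = 2.36e-05
  z term: (1×0.0741)² = 0.00549
  d term: (1×0.106)² = 0.0111
  p term: (-2×0.00732)² = 0.000215
Total = 0.0169. Share from d = 0.0111/0.0169 = 0.660.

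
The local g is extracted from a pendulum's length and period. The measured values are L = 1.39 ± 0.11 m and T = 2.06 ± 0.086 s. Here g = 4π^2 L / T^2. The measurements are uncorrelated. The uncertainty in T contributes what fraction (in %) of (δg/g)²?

(δg/g)² = (1·δL/L)² + (-2·δT/T)²
  L term: (1×0.0791)² = 0.00626
  T term: (-2×0.0417)² = 0.00697
Total = 0.0132. Share from T = 0.00697/0.0132 = 0.527.

52.7%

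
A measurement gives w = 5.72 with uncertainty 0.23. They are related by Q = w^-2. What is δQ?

0.00246

Each factor contributes (exponent × relative error)² to (δQ/Q)²:
  (-2·δw/w)² = (-2×0.0402)² = 0.00647
δQ/Q = √(0.00647) = 0.0804
Q = 0.0306, so δQ = 0.0804 × 0.0306 = 0.00246.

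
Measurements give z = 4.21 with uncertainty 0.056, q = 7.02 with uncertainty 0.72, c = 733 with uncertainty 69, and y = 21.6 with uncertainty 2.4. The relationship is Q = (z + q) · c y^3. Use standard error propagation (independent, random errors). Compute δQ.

2.92e+07

Let u = z + q = 11.2. δu = √(δz² + δq²) = √(0.00314 + 0.518) = 0.722, so δu/u = 0.0643.
Q is then a monomial in u, c, y:
δQ/Q = √((δu/u)² + (1·δc/c)² + (3·δy/y)²) = √(0.00414 + 0.00886 + 0.111) = 0.352
Q = 8.3e+07, so δQ = 0.352 × 8.3e+07 = 2.92e+07.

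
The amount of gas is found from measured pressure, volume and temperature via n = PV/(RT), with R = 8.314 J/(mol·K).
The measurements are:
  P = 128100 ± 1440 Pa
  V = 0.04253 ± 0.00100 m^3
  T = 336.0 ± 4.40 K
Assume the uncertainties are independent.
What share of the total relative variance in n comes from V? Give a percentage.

(δn/n)² = (1·δP/P)² + (1·δV/V)² + (-1·δT/T)²
  P term: (1×0.0112)² = 0.000126
  V term: (1×0.0235)² = 0.000553
  T term: (-1×0.0131)² = 0.000171
Total = 0.000851. Share from V = 0.000553/0.000851 = 0.650.

65.0%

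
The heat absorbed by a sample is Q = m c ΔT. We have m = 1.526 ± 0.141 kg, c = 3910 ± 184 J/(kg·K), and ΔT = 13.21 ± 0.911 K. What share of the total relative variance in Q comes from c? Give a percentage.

(δQ/Q)² = (1·δm/m)² + (1·δc/c)² + (1·δΔT/ΔT)²
  m term: (1×0.0924)² = 0.00854
  c term: (1×0.0471)² = 0.00221
  ΔT term: (1×0.0690)² = 0.00476
Total = 0.0155. Share from c = 0.00221/0.0155 = 0.143.

14.3%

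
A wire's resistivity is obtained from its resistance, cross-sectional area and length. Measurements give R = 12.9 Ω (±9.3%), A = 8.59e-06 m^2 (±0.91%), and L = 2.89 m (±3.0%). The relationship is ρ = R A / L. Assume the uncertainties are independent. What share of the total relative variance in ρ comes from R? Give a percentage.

89.8%

(δρ/ρ)² = (1·δR/R)² + (1·δA/A)² + (-1·δL/L)²
  R term: (1×0.0930)² = 0.00865
  A term: (1×0.00910)² = 8.28e-05
  L term: (-1×0.0300)² = 0.000900
Total = 0.00963. Share from R = 0.00865/0.00963 = 0.898.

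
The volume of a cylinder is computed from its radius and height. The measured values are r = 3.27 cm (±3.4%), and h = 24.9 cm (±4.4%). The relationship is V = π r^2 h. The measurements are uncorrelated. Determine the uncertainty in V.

For a monomial V ∝ r^2, h, fractional errors add in quadrature:
  (2·δr/r)² = (2×0.0340)² = 0.00462;  (1·δh/h)² = (1×0.0440)² = 0.00194
δV/V = √(0.00656) = 0.0810
V = 836 cm^3, so δV = 0.0810 × 836 = 67.7 cm^3.

67.7 cm^3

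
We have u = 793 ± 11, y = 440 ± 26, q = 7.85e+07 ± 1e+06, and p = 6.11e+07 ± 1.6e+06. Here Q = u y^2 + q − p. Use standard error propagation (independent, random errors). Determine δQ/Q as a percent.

10.7%

Let w = u·y^2 = 1.54e+08. δw/w = √((1·δu/u)² + (2·δy/y)²) = √(0.000192 + 0.0140) = 0.119, so δw = 1.83e+07.
Q = w + q − p: δQ = √(δw² + δq² + δp²) = √(3.34e+14 + 1e+12 + 2.56e+12) = 1.84e+07
Q = 1.71e+08, so δQ/Q = 1.84e+07/1.71e+08 = 0.107.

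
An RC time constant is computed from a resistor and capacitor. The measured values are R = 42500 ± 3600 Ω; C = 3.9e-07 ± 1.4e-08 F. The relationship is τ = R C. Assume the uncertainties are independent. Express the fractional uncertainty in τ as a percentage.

9.20%

Each factor contributes (exponent × relative error)² to (δτ/τ)²:
  (1·δR/R)² = (1×0.0847)² = 0.00718;  (1·δC/C)² = (1×0.0359)² = 0.00129
δτ/τ = √(0.00846) = 0.0920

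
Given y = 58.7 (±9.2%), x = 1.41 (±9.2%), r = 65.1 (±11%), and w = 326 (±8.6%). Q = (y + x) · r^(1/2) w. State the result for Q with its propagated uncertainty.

Let u = y + x = 60.1. δu = √(δy² + δx²) = √(29.2 + 0.0168) = 5.40, so δu/u = 0.0899.
Q is then a monomial in u, r, w:
δQ/Q = √((δu/u)² + (½·δr/r)² + (1·δw/w)²) = √(0.00808 + 0.00302 + 0.00740) = 0.136
Q = 1.58e+05, so δQ = 0.136 × 1.58e+05 = 21500.

(1.58 ± 0.215) × 10^5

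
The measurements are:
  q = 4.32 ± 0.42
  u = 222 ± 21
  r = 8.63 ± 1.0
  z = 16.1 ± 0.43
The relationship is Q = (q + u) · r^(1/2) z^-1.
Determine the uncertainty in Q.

4.65

Let w = q + u = 226. δw = √(δq² + δu²) = √(0.176 + 441) = 21.0, so δw/w = 0.0928.
Q is then a monomial in w, r, z:
δQ/Q = √((δw/w)² + (½·δr/r)² + (-1·δz/z)²) = √(0.00861 + 0.00336 + 0.000713) = 0.113
Q = 41.3, so δQ = 0.113 × 41.3 = 4.65.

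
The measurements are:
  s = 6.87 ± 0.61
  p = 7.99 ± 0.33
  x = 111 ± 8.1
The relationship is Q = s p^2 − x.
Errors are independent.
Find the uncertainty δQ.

Let w = s·p^2 = 439. δw/w = √((1·δs/s)² + (2·δp/p)²) = √(0.00788 + 0.00682) = 0.121, so δw = 53.2.
Q = w − x: δQ = √(δw² + δx²) = √(2830 + 65.6) = 53.8

53.8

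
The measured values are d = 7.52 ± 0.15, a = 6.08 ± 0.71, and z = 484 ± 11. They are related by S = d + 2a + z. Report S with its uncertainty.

504 ± 11.1

S is a linear combination, so absolute uncertainties add in quadrature:
  (δd)² = 0.0225;  (2·δa)² = 2.02;  (δz)² = 121
δS = √(123) = 11.1
S = 504.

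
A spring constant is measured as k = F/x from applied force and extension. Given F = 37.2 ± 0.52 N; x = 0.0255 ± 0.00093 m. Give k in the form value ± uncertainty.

1460 ± 57.0 N/m

For a monomial k ∝ F, x^-1, fractional errors add in quadrature:
  (1·δF/F)² = (1×0.0140)² = 0.000195;  (-1·δx/x)² = (-1×0.0365)² = 0.00133
δk/k = √(0.00153) = 0.0391
k = 1460 N/m, so δk = 0.0391 × 1460 = 57.0 N/m.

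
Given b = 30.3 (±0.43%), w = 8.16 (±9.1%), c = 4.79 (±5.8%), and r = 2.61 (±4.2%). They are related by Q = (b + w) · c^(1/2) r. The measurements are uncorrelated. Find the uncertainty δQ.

12.0

Let u = b + w = 38.5. δu = √(δb² + δw²) = √(0.0170 + 0.551) = 0.754, so δu/u = 0.0196.
Q is then a monomial in u, c, r:
δQ/Q = √((δu/u)² + (½·δc/c)² + (1·δr/r)²) = √(0.000384 + 0.000841 + 0.00176) = 0.0547
Q = 220, so δQ = 0.0547 × 220 = 12.0.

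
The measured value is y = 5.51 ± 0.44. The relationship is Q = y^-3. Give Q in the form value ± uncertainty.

0.00598 ± 0.00143

Q ∝ y^-3, so δQ/Q = |-3| · δy/y = 3 × 0.0799 = 0.240.
Q = 0.00598, so δQ = 0.240 × 0.00598 = 0.00143.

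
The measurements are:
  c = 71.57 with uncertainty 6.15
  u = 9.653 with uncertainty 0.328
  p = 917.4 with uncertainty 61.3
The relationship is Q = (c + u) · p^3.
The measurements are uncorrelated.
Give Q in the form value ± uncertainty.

(6.271 ± 1.34) × 10^10

Let w = c + u = 81.22. δw = √(δc² + δu²) = √(37.8 + 0.108) = 6.16, so δw/w = 0.0758.
Q is then a monomial in w, p:
δQ/Q = √((δw/w)² + (3·δp/p)²) = √(0.00575 + 0.0402) = 0.214
Q = 6.271e+10, so δQ = 0.214 × 6.271e+10 = 1.34e+10.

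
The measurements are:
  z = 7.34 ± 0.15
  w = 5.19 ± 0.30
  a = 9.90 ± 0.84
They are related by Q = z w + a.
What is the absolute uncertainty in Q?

2.48

Let p = z·w = 38.1. δp/p = √((1·δz/z)² + (1·δw/w)²) = √(0.000418 + 0.00334) = 0.0613, so δp = 2.34.
Q = p + a: δQ = √(δp² + δa²) = √(5.45 + 0.706) = 2.48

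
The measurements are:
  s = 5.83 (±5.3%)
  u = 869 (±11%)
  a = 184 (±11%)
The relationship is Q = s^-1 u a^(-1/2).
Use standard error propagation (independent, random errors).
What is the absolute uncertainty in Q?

Q is a product of powers, so relative uncertainties combine in quadrature:
  (-1·δs/s)² = (-1×0.0530)² = 0.00281;  (1·δu/u)² = (1×0.110)² = 0.0121;  (−½·δa/a)² = (-0.5×0.110)² = 0.00302
δQ/Q = √(0.0179) = 0.134
Q = 11.0, so δQ = 0.134 × 11.0 = 1.47.

1.47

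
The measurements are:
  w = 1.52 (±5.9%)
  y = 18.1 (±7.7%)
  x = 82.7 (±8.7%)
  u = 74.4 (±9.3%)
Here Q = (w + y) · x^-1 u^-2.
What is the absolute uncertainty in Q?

9.31e-06

Let h = w + y = 19.6. δh = √(δw² + δy²) = √(0.00804 + 1.94) = 1.40, so δh/h = 0.0712.
Q is then a monomial in h, x, u:
δQ/Q = √((δh/h)² + (-1·δx/x)² + (-2·δu/u)²) = √(0.00507 + 0.00757 + 0.0346) = 0.217
Q = 4.29e-05, so δQ = 0.217 × 4.29e-05 = 9.31e-06.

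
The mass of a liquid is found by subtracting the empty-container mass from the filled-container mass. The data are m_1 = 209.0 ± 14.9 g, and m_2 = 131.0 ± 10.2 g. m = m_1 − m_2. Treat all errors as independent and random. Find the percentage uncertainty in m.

Each term contributes (cᵢ δxᵢ)² to (δm)²:
  (δm_1)² = 222;  (δm_2)² = 104
δm = √(326) = 18.1 g
m = 78.00 g, so δm/m = 18.1/78.00 = 0.231.

23.1%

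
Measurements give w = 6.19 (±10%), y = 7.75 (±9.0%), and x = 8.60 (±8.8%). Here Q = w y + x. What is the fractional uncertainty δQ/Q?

0.115

Let p = w·y = 48.0. δp/p = √((1·δw/w)² + (1·δy/y)²) = √(0.0100 + 0.00810) = 0.135, so δp = 6.45.
Q = p + x: δQ = √(δp² + δx²) = √(41.7 + 0.573) = 6.50
Q = 56.6, so δQ/Q = 6.50/56.6 = 0.115.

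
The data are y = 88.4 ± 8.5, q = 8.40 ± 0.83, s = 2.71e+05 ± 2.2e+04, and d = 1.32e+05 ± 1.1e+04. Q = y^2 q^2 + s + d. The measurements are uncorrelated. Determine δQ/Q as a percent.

16.1%

Let p = y^2·q^2 = 5.51e+05. δp/p = √((2·δy/y)² + (2·δq/q)²) = √(0.0370 + 0.0391) = 0.276, so δp = 1.52e+05.
Q = p + s + d: δQ = √(δp² + δs² + δd²) = √(2.31e+10 + 4.84e+08 + 1.21e+08) = 1.54e+05
Q = 9.54e+05, so δQ/Q = 1.54e+05/9.54e+05 = 0.161.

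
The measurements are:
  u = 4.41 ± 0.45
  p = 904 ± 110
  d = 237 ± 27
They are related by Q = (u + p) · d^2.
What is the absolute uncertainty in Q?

1.32e+07

Let w = u + p = 908. δw = √(δu² + δp²) = √(0.203 + 12100) = 110, so δw/w = 0.121.
Q is then a monomial in w, d:
δQ/Q = √((δw/w)² + (2·δd/d)²) = √(0.0147 + 0.0519) = 0.258
Q = 5.1e+07, so δQ = 0.258 × 5.1e+07 = 1.32e+07.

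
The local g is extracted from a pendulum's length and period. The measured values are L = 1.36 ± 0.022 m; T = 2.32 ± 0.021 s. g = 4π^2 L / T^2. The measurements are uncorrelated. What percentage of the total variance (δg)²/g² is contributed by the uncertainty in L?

(δg/g)² = (1·δL/L)² + (-2·δT/T)²
  L term: (1×0.0162)² = 0.000262
  T term: (-2×0.00905)² = 0.000328
Total = 0.000589. Share from L = 0.000262/0.000589 = 0.444.

44.4%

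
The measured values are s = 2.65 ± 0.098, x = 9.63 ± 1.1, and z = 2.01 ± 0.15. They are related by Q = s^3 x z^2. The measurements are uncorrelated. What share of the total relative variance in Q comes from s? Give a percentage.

25.8%

(δQ/Q)² = (3·δs/s)² + (1·δx/x)² + (2·δz/z)²
  s term: (3×0.0370)² = 0.0123
  x term: (1×0.114)² = 0.0130
  z term: (2×0.0746)² = 0.0223
Total = 0.0476. Share from s = 0.0123/0.0476 = 0.258.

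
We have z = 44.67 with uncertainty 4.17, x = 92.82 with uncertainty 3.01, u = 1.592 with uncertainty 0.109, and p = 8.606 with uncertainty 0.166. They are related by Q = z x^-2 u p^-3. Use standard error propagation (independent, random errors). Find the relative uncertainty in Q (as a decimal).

0.145

Products/powers → add relative errors in quadrature, weighted by exponent:
  (1·δz/z)² = (1×0.0934)² = 0.00871;  (-2·δx/x)² = (-2×0.0324)² = 0.00421;  (1·δu/u)² = (1×0.0685)² = 0.00469;  (-3·δp/p)² = (-3×0.0193)² = 0.00335
δQ/Q = √(0.0210) = 0.145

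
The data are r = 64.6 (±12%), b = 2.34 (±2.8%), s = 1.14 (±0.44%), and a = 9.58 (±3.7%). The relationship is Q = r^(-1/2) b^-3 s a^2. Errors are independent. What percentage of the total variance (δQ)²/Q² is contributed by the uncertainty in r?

(δQ/Q)² = (−½·δr/r)² + (-3·δb/b)² + (1·δs/s)² + (2·δa/a)²
  r term: (-0.5×0.120)² = 0.00360
  b term: (-3×0.0280)² = 0.00706
  s term: (1×0.00440)² = 1.94e-05
  a term: (2×0.0370)² = 0.00548
Total = 0.0162. Share from r = 0.00360/0.0162 = 0.223.

22.3%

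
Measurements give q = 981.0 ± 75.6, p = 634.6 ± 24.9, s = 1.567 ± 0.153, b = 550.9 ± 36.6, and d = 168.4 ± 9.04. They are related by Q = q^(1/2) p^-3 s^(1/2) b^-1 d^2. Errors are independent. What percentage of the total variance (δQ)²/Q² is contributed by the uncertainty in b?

(δQ/Q)² = (½·δq/q)² + (-3·δp/p)² + (½·δs/s)² + (-1·δb/b)² + (2·δd/d)²
  q term: (0.5×0.0771)² = 0.00148
  p term: (-3×0.0392)² = 0.0139
  s term: (0.5×0.0976)² = 0.00238
  b term: (-1×0.0664)² = 0.00441
  d term: (2×0.0537)² = 0.0115
Total = 0.0337. Share from b = 0.00441/0.0337 = 0.131.

13.1%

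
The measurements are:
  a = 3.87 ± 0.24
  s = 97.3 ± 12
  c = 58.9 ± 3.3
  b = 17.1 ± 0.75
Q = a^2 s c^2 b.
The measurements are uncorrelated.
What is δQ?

For a monomial Q ∝ a^2, s, c^2, b, fractional errors add in quadrature:
  (2·δa/a)² = (2×0.0620)² = 0.0154;  (1·δs/s)² = (1×0.123)² = 0.0152;  (2·δc/c)² = (2×0.0560)² = 0.0126;  (1·δb/b)² = (1×0.0439)² = 0.00192
δQ/Q = √(0.0451) = 0.212
Q = 8.64e+07, so δQ = 0.212 × 8.64e+07 = 1.84e+07.

1.84e+07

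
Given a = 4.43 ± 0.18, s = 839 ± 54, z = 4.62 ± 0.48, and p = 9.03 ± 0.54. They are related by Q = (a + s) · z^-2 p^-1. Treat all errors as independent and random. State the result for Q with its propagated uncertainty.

Let u = a + s = 843. δu = √(δa² + δs²) = √(0.0324 + 2920) = 54.0, so δu/u = 0.0640.
Q is then a monomial in u, z, p:
δQ/Q = √((δu/u)² + (-2·δz/z)² + (-1·δp/p)²) = √(0.00410 + 0.0432 + 0.00358) = 0.226
Q = 4.38, so δQ = 0.226 × 4.38 = 0.987.

4.38 ± 0.987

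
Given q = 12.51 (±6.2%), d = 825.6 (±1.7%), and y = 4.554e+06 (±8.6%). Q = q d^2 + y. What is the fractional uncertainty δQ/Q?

Let p = q·d^2 = 8.527e+06. δp/p = √((1·δq/q)² + (2·δd/d)²) = √(0.00384 + 0.00116) = 0.0707, so δp = 6.03e+05.
Q = p + y: δQ = √(δp² + δy²) = √(3.64e+11 + 1.53e+11) = 7.19e+05
Q = 1.308e+07, so δQ/Q = 7.19e+05/1.308e+07 = 0.0550.

0.0550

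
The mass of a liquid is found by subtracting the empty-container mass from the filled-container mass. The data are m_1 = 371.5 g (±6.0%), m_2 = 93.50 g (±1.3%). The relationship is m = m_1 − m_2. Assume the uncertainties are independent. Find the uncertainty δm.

Each term contributes (cᵢ δxᵢ)² to (δm)²:
  (δm_1)² = 497;  (δm_2)² = 1.48
δm = √(498) = 22.3 g

22.3 g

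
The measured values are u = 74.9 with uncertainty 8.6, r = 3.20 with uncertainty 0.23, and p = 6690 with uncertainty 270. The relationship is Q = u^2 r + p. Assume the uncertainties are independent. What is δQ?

Let w = u^2·r = 18000. δw/w = √((2·δu/u)² + (1·δr/r)²) = √(0.0527 + 0.00517) = 0.241, so δw = 4320.
Q = w + p: δQ = √(δw² + δp²) = √(1.87e+07 + 72900) = 4330

4330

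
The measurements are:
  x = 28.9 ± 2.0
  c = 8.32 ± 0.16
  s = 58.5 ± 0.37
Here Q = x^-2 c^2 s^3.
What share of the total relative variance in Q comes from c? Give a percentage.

(δQ/Q)² = (-2·δx/x)² + (2·δc/c)² + (3·δs/s)²
  x term: (-2×0.0692)² = 0.0192
  c term: (2×0.0192)² = 0.00148
  s term: (3×0.00632)² = 0.000360
Total = 0.0210. Share from c = 0.00148/0.0210 = 0.0705.

7.05%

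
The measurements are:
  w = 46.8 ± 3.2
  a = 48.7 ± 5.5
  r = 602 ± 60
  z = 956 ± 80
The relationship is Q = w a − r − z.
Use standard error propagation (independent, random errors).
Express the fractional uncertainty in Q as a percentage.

Let p = w·a = 2280. δp/p = √((1·δw/w)² + (1·δa/a)²) = √(0.00468 + 0.0128) = 0.132, so δp = 301.
Q = p − r − z: δQ = √(δp² + δr² + δz²) = √(90500 + 3600 + 6400) = 317
Q = 721, so δQ/Q = 317/721 = 0.440.

44.0%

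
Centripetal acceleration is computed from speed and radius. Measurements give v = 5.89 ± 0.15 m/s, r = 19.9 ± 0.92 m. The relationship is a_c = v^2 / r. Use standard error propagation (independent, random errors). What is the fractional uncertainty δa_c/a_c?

0.0688

Relative error in a monomial: (δa_c/a_c)² = Σ (nᵢ · δxᵢ/xᵢ)².
  (2·δv/v)² = (2×0.0255)² = 0.00259;  (-1·δr/r)² = (-1×0.0462)² = 0.00214
δa_c/a_c = √(0.00473) = 0.0688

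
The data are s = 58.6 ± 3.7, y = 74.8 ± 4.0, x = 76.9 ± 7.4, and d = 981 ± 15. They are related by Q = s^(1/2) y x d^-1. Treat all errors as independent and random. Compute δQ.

Relative error in a monomial: (δQ/Q)² = Σ (nᵢ · δxᵢ/xᵢ)².
  (½·δs/s)² = (0.5×0.0631)² = 0.000997;  (1·δy/y)² = (1×0.0535)² = 0.00286;  (1·δx/x)² = (1×0.0962)² = 0.00926;  (-1·δd/d)² = (-1×0.0153)² = 0.000234
δQ/Q = √(0.0134) = 0.116
Q = 44.9, so δQ = 0.116 × 44.9 = 5.19.

5.19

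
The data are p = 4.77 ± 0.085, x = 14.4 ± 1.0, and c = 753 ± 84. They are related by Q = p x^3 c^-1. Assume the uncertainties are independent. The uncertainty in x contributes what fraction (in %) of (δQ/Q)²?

77.3%

(δQ/Q)² = (1·δp/p)² + (3·δx/x)² + (-1·δc/c)²
  p term: (1×0.0178)² = 0.000318
  x term: (3×0.0694)² = 0.0434
  c term: (-1×0.112)² = 0.0124
Total = 0.0562. Share from x = 0.0434/0.0562 = 0.773.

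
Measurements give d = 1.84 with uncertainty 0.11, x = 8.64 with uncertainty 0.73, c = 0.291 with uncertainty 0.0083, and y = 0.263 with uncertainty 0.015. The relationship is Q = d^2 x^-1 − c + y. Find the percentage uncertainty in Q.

16.5%

Let p = d^2·x^-1 = 0.392. δp/p = √((2·δd/d)² + (-1·δx/x)²) = √(0.0143 + 0.00714) = 0.146, so δp = 0.0574.
Q = p − c + y: δQ = √(δp² + δc² + δy²) = √(0.00329 + 6.89e-05 + 0.000225) = 0.0599
Q = 0.364, so δQ/Q = 0.0599/0.364 = 0.165.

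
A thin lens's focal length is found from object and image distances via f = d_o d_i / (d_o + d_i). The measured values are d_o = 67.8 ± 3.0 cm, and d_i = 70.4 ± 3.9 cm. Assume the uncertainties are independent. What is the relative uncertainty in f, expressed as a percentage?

∂f/∂d_o = (d_i/(d_o+d_i))² = 0.259;  ∂f/∂d_i = (d_o/(d_o+d_i))² = 0.241
δf = √((∂f/∂d_o · δd_o)² + (∂f/∂d_i · δd_i)²) = √(0.606 + 0.881) = 1.22 cm
f = 34.5 cm, so δf/f = 1.22/34.5 = 0.0353.

3.53%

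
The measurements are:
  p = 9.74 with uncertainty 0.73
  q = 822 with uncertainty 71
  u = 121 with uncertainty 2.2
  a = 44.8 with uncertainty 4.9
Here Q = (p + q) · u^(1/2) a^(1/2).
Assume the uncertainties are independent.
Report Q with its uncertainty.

61200 ± 6230

Let w = p + q = 832. δw = √(δp² + δq²) = √(0.533 + 5040) = 71.0, so δw/w = 0.0854.
Q is then a monomial in w, u, a:
δQ/Q = √((δw/w)² + (½·δu/u)² + (½·δa/a)²) = √(0.00729 + 8.26e-05 + 0.00299) = 0.102
Q = 61200, so δQ = 0.102 × 61200 = 6230.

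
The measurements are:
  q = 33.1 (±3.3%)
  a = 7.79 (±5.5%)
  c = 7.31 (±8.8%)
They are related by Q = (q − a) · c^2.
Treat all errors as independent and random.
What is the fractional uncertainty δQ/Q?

0.182

Let u = q − a = 25.3. δu = √(δq² + δa²) = √(1.19 + 0.184) = 1.17, so δu/u = 0.0464.
Q is then a monomial in u, c:
δQ/Q = √((δu/u)² + (2·δc/c)²) = √(0.00215 + 0.0310) = 0.182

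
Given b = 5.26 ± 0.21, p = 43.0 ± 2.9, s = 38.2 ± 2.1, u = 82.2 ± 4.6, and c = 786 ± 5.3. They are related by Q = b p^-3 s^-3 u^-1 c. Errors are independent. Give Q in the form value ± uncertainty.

Products/powers → add relative errors in quadrature, weighted by exponent:
  (1·δb/b)² = (1×0.0399)² = 0.00159;  (-3·δp/p)² = (-3×0.0674)² = 0.0409;  (-3·δs/s)² = (-3×0.0550)² = 0.0272;  (-1·δu/u)² = (-1×0.0560)² = 0.00313;  (1·δc/c)² = (1×0.00674)² = 4.55e-05
δQ/Q = √(0.0729) = 0.270
Q = 1.13e-08, so δQ = 0.270 × 1.13e-08 = 3.06e-09.

(1.13 ± 0.306) × 10^-8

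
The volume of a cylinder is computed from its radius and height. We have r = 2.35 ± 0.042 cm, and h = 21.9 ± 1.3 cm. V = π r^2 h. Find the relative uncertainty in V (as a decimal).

Products/powers → add relative errors in quadrature, weighted by exponent:
  (2·δr/r)² = (2×0.0179)² = 0.00128;  (1·δh/h)² = (1×0.0594)² = 0.00352
δV/V = √(0.00480) = 0.0693

0.0693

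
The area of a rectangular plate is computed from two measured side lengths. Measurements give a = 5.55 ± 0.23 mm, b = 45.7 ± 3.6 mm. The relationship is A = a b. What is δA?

22.6 mm^2

Relative error in a monomial: (δA/A)² = Σ (nᵢ · δxᵢ/xᵢ)².
  (1·δa/a)² = (1×0.0414)² = 0.00172;  (1·δb/b)² = (1×0.0788)² = 0.00621
δA/A = √(0.00792) = 0.0890
A = 254 mm^2, so δA = 0.0890 × 254 = 22.6 mm^2.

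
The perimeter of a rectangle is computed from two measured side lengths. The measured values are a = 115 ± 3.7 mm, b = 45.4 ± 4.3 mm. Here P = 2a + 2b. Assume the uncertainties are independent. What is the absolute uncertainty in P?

11.3 mm

Absolute uncertainties add in quadrature for a linear combination:
  (2·δa)² = 54.8;  (2·δb)² = 74.0
δP = √(129) = 11.3 mm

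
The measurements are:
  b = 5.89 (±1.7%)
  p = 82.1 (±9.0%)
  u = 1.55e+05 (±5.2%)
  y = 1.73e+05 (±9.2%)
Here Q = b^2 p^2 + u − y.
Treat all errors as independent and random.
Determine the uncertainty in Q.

Let w = b^2·p^2 = 2.34e+05. δw/w = √((2·δb/b)² + (2·δp/p)²) = √(0.00116 + 0.0324) = 0.183, so δw = 42800.
Q = w + u − y: δQ = √(δw² + δu² + δy²) = √(1.83e+09 + 6.5e+07 + 2.53e+08) = 46400

46400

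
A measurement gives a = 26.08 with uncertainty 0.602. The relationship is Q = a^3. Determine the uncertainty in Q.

Each factor contributes (exponent × relative error)² to (δQ/Q)²:
  (3·δa/a)² = (3×0.0231)² = 0.00480
δQ/Q = √(0.00480) = 0.0692
Q = 17740, so δQ = 0.0692 × 17740 = 1230.

1230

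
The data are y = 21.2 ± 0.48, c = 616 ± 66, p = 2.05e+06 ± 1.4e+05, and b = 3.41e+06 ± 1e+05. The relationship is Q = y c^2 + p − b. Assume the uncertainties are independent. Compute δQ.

Let w = y·c^2 = 8.04e+06. δw/w = √((1·δy/y)² + (2·δc/c)²) = √(0.000513 + 0.0459) = 0.215, so δw = 1.73e+06.
Q = w + p − b: δQ = √(δw² + δp² + δb²) = √(3e+12 + 1.96e+10 + 1e+10) = 1.74e+06

1.74e+06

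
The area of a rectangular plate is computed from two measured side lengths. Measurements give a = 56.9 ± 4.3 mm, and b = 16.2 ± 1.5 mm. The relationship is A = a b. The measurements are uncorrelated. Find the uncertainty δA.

Since A is a product/quotient, work with relative uncertainties:
  (1·δa/a)² = (1×0.0756)² = 0.00571;  (1·δb/b)² = (1×0.0926)² = 0.00857
δA/A = √(0.0143) = 0.120
A = 922 mm^2, so δA = 0.120 × 922 = 110 mm^2.

110 mm^2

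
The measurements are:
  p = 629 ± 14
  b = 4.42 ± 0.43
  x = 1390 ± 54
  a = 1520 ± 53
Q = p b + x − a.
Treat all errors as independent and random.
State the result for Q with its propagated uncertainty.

Let w = p·b = 2780. δw/w = √((1·δp/p)² + (1·δb/b)²) = √(0.000495 + 0.00946) = 0.0998, so δw = 277.
Q = w + x − a: δQ = √(δw² + δx² + δa²) = √(77000 + 2920 + 2810) = 288
Q = 2650.

2650 ± 288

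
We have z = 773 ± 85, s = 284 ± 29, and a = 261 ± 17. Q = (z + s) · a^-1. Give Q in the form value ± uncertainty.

4.05 ± 0.434

Let u = z + s = 1060. δu = √(δz² + δs²) = √(7220 + 841) = 89.8, so δu/u = 0.0850.
Q is then a monomial in u, a:
δQ/Q = √((δu/u)² + (-1·δa/a)²) = √(0.00722 + 0.00424) = 0.107
Q = 4.05, so δQ = 0.107 × 4.05 = 0.434.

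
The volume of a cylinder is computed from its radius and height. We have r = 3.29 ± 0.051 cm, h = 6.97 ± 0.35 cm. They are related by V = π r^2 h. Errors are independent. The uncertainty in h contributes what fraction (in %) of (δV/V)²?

72.4%

(δV/V)² = (2·δr/r)² + (1·δh/h)²
  r term: (2×0.0155)² = 0.000961
  h term: (1×0.0502)² = 0.00252
Total = 0.00348. Share from h = 0.00252/0.00348 = 0.724.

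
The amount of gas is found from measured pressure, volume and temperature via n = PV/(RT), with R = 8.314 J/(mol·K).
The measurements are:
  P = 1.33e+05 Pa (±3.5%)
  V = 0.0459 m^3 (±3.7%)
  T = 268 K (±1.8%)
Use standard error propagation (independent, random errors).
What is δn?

n is a product of powers, so relative uncertainties combine in quadrature:
  (1·δP/P)² = (1×0.0350)² = 0.00123;  (1·δV/V)² = (1×0.0370)² = 0.00137;  (-1·δT/T)² = (-1×0.0180)² = 0.000324
δn/n = √(0.00292) = 0.0540
n = 2.74 mol, so δn = 0.0540 × 2.74 = 0.148 mol.

0.148 mol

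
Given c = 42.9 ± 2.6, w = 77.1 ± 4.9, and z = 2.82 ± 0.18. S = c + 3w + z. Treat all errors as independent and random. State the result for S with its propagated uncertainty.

277 ± 14.9

Sums and differences: (δS)² = Σ (cᵢ δxᵢ)².
  (δc)² = 6.76;  (3·δw)² = 216;  (δz)² = 0.0324
δS = √(223) = 14.9
S = 277.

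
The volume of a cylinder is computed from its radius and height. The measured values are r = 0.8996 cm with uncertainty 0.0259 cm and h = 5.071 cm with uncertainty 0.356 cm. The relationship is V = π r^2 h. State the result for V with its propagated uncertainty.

Products/powers → add relative errors in quadrature, weighted by exponent:
  (2·δr/r)² = (2×0.0288)² = 0.00332;  (1·δh/h)² = (1×0.0702)² = 0.00493
δV/V = √(0.00824) = 0.0908
V = 12.89 cm^3, so δV = 0.0908 × 12.89 = 1.17 cm^3.

12.89 ± 1.17 cm^3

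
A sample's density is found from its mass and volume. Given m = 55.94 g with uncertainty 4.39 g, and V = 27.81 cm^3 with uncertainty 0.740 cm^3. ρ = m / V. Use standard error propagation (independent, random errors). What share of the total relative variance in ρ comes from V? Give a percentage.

10.3%

(δρ/ρ)² = (1·δm/m)² + (-1·δV/V)²
  m term: (1×0.0785)² = 0.00616
  V term: (-1×0.0266)² = 0.000708
Total = 0.00687. Share from V = 0.000708/0.00687 = 0.103.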